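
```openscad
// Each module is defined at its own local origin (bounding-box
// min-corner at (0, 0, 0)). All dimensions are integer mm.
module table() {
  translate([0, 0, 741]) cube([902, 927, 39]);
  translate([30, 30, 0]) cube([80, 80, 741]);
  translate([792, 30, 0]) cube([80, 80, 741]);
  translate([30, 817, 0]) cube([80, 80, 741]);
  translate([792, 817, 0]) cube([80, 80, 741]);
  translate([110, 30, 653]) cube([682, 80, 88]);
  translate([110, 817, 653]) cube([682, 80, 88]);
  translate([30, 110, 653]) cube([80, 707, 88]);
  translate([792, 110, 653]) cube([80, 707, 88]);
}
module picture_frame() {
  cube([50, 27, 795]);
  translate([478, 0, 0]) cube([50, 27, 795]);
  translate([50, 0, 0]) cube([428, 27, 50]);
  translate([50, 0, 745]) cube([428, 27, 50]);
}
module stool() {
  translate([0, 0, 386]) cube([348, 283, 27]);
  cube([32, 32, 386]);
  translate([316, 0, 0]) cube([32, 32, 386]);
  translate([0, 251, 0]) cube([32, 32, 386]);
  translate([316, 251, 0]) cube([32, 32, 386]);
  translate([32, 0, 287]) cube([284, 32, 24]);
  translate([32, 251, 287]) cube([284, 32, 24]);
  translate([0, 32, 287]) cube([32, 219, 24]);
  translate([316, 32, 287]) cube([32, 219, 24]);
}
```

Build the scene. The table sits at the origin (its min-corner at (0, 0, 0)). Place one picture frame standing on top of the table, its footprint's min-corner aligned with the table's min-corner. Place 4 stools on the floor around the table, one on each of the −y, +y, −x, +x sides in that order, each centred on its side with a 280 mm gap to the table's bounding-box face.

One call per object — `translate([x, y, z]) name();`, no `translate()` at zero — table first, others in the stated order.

table();
translate([0, 0, 780]) picture_frame();
translate([277, -563, 0]) stool();
translate([277, 1207, 0]) stool();
translate([-628, 322, 0]) stool();
translate([1182, 322, 0]) stool();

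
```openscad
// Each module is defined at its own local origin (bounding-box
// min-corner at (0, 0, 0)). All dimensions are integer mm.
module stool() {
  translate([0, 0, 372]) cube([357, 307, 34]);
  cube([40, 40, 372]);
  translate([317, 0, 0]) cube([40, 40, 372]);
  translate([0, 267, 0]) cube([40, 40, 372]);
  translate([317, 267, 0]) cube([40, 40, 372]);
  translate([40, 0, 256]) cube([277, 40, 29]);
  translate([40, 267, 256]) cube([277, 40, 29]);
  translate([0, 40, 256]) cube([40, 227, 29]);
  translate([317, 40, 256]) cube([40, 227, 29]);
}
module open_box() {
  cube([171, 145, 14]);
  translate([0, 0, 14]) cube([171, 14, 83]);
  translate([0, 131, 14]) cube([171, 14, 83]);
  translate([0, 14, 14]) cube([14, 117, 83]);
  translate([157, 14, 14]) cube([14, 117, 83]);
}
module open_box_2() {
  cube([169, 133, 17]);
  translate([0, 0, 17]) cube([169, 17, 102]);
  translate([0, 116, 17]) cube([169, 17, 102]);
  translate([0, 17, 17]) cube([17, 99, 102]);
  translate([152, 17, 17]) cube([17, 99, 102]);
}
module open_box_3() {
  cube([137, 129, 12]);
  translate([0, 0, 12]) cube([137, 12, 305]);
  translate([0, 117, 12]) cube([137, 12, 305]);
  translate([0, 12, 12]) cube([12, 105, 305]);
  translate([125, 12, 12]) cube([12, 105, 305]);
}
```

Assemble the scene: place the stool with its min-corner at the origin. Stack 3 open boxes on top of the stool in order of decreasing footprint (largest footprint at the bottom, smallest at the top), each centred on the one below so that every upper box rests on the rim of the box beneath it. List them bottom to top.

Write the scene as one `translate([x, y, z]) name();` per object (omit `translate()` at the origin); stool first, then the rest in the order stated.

stool();
translate([93, 81, 406]) open_box();
translate([94, 87, 503]) open_box_2();
translate([110, 89, 622]) open_box_3();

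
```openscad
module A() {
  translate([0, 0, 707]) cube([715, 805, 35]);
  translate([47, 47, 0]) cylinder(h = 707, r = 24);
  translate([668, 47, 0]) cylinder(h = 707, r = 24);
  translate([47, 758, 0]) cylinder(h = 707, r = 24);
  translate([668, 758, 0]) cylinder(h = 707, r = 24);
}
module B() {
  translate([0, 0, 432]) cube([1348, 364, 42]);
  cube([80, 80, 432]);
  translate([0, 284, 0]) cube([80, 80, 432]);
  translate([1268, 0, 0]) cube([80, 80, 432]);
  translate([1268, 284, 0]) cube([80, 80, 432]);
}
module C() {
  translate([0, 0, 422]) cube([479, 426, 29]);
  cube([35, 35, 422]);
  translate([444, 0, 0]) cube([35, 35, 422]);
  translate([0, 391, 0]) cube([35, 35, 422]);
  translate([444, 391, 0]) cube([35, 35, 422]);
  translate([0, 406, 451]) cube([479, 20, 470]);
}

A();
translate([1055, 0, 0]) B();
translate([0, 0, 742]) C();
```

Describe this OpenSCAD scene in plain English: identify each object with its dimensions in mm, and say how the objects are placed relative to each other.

A is a rectangular dining table. The top is 715×805×35 mm with its upper surface at z = 742 mm. It stands on four round legs of 48 mm diameter, each leg's bounding box inset 23 mm from the nearest pair of top edges, running from the floor to the underside of the top.

B is a bench: a 1348×364 mm seat slab, 42 mm thick, top at z = 474 mm, on four 80×80 mm square legs flush with the seat corners and standing on z = 0.

C is a chair. The seat is a 479×426×29 mm slab with its top at z = 451 mm, on four 35×35 mm corner legs (flush with the seat edges, standing on z = 0). A flat backrest 20 mm thick, 470 mm tall, spans the full seat width and rises from the seat top along its +y edge, rear face flush with the rear of the seat.

The bench is on the floor beside the table on its +x side. The chair is on top of the table.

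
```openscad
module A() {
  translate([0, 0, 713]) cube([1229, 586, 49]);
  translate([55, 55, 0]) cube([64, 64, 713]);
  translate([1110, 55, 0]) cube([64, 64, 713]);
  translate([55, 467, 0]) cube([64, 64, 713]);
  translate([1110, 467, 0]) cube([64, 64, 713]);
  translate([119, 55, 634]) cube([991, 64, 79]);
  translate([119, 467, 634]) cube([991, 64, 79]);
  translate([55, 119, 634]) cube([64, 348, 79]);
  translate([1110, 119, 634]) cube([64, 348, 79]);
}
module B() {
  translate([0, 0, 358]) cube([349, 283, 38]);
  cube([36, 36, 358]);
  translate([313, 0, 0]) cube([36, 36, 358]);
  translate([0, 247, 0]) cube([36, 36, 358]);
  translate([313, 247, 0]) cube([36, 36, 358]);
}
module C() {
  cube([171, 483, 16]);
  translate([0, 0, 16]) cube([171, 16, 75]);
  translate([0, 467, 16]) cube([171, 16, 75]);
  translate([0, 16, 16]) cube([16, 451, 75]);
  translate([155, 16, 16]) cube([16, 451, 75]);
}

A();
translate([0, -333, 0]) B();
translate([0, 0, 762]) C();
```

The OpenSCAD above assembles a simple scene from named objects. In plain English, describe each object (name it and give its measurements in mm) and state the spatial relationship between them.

A is a table: top 1229 mm (x) × 586 mm (y), 49 mm thick, upper face at z = 762 mm, on four 64×64 mm square legs, each inset 55 mm from the nearest pair of top edges, running from z = 0 to the bottom of the top. Four apron rails, 64 mm thick and 79 mm tall, run between adjacent legs with their top edges flush with the underside of the top and their outer faces flush with the legs' outer faces.

B is a four-legged stool. The seat is a 349×283×38 mm slab whose top surface is at z = 396 mm; four square legs, each 36×36 mm in cross-section, run from the floor (z = 0) to the underside of the seat, each flush with a corner of the seat.

C is an open storage box with external size 171×483×91 mm and wall thickness 16 mm (the base is also 16 mm thick). The base covers the whole footprint; the four walls stand on the base, with the y-facing walls full-width and the x-facing walls fitting between their inner faces.

The stool is on the floor beside the table on its −y side. The open box is on top of the table.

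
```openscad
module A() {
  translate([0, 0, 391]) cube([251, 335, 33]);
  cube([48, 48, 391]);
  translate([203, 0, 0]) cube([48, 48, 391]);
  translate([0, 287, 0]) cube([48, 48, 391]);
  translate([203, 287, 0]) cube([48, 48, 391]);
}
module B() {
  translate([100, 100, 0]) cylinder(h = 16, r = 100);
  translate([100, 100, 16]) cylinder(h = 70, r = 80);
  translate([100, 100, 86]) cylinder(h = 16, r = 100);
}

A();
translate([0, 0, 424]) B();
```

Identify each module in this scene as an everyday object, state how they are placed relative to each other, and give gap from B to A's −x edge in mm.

The spool's min-x is at 0; the stool's min-x is 0; gap = 0 mm.

A is a stool. B is a spool. The spool is on top of the stool. The gap from the spool to the stool's −x edge is 0 mm.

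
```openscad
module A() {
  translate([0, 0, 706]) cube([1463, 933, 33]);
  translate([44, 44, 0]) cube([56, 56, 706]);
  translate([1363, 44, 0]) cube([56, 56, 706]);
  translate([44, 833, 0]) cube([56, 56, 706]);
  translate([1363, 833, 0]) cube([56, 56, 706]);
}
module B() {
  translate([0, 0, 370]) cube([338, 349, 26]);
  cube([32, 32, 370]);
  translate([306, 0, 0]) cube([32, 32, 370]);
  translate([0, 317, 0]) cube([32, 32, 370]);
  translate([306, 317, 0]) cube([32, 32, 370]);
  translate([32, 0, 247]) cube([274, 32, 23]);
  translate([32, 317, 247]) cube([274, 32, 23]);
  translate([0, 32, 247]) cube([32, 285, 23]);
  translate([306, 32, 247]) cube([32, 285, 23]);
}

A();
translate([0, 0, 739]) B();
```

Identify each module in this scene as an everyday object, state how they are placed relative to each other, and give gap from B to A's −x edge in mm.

A is a table. B is a stool. The stool is on top of the table. The gap from the stool to the table's −x edge is 0 mm.

The stool's min-x is at 0; the table's min-x is 0; gap = 0 mm.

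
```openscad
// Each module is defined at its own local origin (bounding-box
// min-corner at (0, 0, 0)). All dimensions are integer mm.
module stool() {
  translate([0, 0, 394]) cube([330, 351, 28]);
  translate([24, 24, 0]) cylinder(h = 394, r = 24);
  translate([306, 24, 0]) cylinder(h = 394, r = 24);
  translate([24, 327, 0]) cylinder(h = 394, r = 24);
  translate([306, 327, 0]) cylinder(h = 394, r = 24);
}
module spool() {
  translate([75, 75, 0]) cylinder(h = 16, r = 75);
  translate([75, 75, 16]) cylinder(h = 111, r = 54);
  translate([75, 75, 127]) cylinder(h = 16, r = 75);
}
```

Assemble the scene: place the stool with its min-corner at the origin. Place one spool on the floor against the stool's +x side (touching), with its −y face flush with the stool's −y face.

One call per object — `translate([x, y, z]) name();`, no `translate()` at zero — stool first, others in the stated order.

stool();
translate([330, 0, 0]) spool();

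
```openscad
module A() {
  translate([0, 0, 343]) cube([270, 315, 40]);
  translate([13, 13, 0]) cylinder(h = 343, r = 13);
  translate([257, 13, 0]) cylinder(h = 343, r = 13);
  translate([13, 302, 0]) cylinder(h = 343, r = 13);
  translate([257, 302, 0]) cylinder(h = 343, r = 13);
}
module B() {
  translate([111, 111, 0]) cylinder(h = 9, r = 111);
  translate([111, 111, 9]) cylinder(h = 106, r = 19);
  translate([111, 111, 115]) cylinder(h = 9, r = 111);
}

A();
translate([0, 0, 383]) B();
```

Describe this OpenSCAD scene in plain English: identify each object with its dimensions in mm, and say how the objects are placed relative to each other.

A is a simple wooden stool: a rectangular seat 270 mm (x) by 315 mm (y), 40 mm thick, top face at z = 383 mm, on four round legs, each 26 mm in diameter. The legs rest on z = 0, each leg's axis is inset half a diameter from the nearest pair of seat edges (so the leg's bounding box is flush with the corner).

B is a spool: two coaxial disc flanges of radius 111 mm and thickness 9 mm, joined by a core cylinder of radius 19 mm and height 106 mm. The lower flange rests on z = 0 and the three cylinders share a vertical axis.

The spool is on top of the stool.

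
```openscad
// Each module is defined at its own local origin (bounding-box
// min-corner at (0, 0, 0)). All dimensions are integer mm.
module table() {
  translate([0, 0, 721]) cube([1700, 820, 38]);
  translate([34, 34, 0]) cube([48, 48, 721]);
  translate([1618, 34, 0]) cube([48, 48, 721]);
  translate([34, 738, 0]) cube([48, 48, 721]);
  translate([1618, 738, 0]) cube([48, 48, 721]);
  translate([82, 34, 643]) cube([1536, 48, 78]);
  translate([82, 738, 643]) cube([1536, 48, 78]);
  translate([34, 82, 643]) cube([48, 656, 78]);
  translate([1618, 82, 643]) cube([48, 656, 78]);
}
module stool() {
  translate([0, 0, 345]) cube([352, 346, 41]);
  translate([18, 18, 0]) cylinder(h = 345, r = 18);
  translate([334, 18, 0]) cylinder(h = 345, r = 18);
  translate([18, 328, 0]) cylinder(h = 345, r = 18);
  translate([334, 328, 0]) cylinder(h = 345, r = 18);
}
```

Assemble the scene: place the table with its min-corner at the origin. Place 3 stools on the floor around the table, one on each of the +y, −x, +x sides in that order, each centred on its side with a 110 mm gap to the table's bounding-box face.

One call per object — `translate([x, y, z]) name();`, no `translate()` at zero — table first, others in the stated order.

table();
translate([674, 930, 0]) stool();
translate([-462, 237, 0]) stool();
translate([1810, 237, 0]) stool();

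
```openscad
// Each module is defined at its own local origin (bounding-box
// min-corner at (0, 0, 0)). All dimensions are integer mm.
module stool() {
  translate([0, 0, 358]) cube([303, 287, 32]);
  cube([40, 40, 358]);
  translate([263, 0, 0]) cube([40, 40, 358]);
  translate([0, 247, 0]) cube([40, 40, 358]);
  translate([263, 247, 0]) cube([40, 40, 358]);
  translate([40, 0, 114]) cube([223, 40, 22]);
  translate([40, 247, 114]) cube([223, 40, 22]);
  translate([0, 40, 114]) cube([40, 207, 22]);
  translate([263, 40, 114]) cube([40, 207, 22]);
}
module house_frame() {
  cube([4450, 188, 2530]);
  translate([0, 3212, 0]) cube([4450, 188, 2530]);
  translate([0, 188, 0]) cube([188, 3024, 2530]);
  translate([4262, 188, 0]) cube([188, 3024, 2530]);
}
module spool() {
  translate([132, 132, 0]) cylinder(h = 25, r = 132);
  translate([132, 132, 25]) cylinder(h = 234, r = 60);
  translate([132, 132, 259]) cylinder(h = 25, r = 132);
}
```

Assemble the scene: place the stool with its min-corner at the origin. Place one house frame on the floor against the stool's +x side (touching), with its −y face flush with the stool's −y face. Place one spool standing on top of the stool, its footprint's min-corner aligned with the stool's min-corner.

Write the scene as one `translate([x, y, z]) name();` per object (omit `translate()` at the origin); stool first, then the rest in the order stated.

stool();
translate([303, 0, 0]) house_frame();
translate([0, 0, 390]) spool();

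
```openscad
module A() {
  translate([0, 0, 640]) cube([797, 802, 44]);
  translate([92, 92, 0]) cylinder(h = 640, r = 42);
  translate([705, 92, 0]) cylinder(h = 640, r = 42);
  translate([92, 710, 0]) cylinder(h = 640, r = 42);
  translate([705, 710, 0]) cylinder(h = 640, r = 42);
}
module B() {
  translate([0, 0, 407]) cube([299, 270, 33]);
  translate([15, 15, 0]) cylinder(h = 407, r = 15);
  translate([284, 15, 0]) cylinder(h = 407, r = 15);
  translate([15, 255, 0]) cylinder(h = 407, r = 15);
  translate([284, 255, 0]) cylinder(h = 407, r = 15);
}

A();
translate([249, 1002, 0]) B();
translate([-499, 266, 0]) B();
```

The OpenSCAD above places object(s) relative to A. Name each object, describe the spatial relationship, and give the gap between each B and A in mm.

A is a table. B is a stool. Two stools sit around the table at the +y, −x sides. The gap between each stool and the table is 200 mm.

Each stool's nearest face is 200 mm from the table's bounding box.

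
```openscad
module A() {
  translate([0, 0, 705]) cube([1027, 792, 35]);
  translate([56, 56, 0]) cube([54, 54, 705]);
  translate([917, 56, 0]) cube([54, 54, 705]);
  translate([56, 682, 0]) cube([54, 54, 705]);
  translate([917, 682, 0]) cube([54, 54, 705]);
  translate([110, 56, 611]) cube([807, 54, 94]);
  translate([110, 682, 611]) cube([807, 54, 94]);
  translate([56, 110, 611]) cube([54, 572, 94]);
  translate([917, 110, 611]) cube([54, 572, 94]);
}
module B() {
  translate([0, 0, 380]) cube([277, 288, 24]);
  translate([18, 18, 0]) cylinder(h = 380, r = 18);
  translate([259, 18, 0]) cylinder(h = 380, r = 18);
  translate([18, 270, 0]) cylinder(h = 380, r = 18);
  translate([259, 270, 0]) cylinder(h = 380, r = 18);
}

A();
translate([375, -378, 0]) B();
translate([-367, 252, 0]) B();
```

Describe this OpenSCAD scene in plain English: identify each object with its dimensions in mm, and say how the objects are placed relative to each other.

A is a rectangular dining table. The top is 1027×792×35 mm with its upper surface at z = 740 mm. It stands on four 54×54 mm square legs, each inset 56 mm from the nearest pair of top edges, running from the floor to the underside of the top. Four apron rails, 54 mm thick and 94 mm tall, run between adjacent legs with their top edges flush with the underside of the top and their outer faces flush with the legs' outer faces.

B is a four-legged stool. The seat is a 277×288×24 mm slab whose top surface is at z = 404 mm; four round legs, each 36 mm in diameter, run from the floor (z = 0) to the underside of the seat, each leg's axis is inset half a diameter from the nearest pair of seat edges (so the leg's bounding box is flush with the corner).

Two stools sit around the table at the −y, −x sides.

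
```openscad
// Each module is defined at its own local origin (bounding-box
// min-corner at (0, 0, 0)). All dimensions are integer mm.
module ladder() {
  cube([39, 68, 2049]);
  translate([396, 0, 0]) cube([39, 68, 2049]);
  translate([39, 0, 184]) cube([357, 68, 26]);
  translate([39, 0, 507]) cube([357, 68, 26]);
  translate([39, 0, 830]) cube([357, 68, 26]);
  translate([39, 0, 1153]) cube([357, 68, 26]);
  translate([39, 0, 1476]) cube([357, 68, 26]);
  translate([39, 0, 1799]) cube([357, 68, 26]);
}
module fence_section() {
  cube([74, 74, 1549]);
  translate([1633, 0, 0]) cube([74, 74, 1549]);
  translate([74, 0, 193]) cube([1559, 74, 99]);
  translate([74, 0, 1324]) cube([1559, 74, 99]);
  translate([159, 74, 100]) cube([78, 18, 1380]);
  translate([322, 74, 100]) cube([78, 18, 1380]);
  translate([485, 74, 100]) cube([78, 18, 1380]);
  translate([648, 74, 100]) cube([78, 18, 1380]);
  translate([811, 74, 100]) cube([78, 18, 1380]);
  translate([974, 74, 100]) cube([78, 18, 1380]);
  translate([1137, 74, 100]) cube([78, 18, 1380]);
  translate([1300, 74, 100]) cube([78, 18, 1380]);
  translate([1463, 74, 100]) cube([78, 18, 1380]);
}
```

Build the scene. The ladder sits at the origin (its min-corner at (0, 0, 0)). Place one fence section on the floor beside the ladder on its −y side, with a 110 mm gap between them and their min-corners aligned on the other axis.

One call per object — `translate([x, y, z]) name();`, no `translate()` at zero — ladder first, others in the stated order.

ladder();
translate([0, -202, 0]) fence_section();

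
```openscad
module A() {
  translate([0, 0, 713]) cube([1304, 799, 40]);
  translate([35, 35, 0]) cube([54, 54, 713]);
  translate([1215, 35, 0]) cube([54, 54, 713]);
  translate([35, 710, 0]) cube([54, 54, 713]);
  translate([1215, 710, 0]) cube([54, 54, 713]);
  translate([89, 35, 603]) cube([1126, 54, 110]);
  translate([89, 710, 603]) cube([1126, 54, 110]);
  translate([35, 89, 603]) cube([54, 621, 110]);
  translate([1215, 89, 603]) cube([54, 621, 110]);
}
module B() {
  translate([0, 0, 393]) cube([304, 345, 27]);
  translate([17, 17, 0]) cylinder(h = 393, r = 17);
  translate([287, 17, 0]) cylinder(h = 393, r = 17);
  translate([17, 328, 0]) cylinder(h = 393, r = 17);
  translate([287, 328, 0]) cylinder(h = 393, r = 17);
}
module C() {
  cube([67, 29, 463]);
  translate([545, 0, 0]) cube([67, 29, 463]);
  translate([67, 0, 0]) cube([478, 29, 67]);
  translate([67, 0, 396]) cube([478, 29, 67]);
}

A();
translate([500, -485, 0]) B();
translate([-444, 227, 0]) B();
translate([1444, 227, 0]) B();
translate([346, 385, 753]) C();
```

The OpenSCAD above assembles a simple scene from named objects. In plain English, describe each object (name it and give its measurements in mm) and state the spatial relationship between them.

A is a rectangular dining table. The top is 1304×799×40 mm with its upper surface at z = 753 mm. It stands on four 54×54 mm square legs, each inset 35 mm from the nearest pair of top edges, running from the floor to the underside of the top. Four apron rails, 54 mm thick and 110 mm tall, run between adjacent legs with their top edges flush with the underside of the top and their outer faces flush with the legs' outer faces.

B is a simple wooden stool: a rectangular seat 304 mm (x) by 345 mm (y), 27 mm thick, top face at z = 420 mm, on four round legs, each 34 mm in diameter. The legs rest on z = 0, each leg's axis is inset half a diameter from the nearest pair of seat edges (so the leg's bounding box is flush with the corner).

C is a rectangular picture frame lying in the x–z plane (depth along y). The opening is 478 mm wide (x) by 329 mm tall (z), surrounded by a border 67 mm wide on all four sides. The frame is 29 mm deep and is made of two full-height vertical stiles with two horizontal rails fitted between them.

Three stools sit around the table at the −y, −x, +x sides. The picture frame is on top of the table, centred.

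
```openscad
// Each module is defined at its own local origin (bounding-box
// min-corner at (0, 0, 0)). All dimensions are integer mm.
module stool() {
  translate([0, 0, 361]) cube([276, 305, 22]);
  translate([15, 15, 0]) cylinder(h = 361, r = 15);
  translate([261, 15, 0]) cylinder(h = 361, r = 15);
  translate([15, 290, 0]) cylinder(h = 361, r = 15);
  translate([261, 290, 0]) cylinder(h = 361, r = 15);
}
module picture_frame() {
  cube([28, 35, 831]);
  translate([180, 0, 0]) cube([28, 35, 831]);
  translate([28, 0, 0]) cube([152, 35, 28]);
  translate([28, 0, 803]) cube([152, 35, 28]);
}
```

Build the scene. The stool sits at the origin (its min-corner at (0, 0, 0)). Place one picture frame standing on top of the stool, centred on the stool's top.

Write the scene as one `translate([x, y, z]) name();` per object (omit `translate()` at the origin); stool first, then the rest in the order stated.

stool();
translate([34, 135, 383]) picture_frame();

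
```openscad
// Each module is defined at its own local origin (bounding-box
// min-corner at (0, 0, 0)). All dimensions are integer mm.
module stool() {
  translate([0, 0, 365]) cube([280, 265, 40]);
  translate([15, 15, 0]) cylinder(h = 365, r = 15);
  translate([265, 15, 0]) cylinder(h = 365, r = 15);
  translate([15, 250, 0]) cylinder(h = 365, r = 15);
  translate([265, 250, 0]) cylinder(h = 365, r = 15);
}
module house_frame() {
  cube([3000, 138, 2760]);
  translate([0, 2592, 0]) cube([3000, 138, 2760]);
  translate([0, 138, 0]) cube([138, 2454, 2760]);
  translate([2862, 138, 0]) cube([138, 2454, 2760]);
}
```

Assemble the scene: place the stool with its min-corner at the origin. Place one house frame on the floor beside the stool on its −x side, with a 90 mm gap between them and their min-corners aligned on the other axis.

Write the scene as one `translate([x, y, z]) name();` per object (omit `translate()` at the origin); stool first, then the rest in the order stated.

stool();
translate([-3090, 0, 0]) house_frame();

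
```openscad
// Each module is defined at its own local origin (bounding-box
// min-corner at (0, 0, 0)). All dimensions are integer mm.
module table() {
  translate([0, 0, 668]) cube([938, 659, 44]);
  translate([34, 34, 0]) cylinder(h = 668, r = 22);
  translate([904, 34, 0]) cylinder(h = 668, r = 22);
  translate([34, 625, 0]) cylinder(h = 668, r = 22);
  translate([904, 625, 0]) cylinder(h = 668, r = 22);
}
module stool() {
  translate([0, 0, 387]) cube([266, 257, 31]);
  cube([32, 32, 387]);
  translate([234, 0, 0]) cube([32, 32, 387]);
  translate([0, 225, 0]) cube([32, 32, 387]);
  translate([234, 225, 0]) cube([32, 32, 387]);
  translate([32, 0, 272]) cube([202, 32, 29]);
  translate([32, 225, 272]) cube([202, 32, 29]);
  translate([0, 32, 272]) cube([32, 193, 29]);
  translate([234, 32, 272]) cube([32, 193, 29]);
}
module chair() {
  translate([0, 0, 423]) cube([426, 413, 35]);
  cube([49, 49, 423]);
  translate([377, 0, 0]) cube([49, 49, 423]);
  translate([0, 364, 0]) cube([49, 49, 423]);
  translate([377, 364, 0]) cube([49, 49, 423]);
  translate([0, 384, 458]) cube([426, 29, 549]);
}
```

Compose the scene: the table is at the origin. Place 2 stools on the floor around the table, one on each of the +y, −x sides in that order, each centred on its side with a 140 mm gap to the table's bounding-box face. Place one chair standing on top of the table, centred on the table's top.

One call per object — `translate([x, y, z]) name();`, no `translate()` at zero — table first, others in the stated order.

table();
translate([336, 799, 0]) stool();
translate([-406, 201, 0]) stool();
translate([256, 123, 712]) chair();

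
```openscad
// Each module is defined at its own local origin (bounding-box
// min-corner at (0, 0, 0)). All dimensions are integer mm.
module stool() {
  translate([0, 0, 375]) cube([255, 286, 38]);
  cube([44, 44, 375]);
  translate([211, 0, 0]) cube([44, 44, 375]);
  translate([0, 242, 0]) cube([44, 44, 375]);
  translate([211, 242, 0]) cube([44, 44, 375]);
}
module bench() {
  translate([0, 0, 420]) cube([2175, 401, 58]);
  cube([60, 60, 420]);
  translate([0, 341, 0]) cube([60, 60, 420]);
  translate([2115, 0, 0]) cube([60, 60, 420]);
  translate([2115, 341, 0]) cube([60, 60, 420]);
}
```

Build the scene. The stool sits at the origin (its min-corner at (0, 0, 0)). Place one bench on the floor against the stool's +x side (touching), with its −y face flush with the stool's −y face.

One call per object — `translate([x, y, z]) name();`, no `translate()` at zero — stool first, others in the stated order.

stool();
translate([255, 0, 0]) bench();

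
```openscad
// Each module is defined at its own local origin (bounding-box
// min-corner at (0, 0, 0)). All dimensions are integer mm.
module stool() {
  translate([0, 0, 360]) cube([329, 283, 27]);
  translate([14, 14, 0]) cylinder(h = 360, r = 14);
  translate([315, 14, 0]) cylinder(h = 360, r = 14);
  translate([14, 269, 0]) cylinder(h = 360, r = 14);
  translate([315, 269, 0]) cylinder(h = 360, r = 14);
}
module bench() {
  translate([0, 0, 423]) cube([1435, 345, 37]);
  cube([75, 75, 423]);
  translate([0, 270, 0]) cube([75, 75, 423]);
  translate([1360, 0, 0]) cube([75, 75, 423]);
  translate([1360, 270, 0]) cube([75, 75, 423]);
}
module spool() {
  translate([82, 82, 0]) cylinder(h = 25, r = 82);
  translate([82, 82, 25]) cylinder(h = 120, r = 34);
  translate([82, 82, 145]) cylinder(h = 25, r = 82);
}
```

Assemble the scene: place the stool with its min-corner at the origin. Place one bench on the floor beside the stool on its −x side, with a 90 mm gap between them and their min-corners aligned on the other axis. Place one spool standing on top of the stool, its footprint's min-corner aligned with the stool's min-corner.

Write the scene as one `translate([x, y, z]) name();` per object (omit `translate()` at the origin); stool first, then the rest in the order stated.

stool();
translate([-1525, 0, 0]) bench();
translate([0, 0, 387]) spool();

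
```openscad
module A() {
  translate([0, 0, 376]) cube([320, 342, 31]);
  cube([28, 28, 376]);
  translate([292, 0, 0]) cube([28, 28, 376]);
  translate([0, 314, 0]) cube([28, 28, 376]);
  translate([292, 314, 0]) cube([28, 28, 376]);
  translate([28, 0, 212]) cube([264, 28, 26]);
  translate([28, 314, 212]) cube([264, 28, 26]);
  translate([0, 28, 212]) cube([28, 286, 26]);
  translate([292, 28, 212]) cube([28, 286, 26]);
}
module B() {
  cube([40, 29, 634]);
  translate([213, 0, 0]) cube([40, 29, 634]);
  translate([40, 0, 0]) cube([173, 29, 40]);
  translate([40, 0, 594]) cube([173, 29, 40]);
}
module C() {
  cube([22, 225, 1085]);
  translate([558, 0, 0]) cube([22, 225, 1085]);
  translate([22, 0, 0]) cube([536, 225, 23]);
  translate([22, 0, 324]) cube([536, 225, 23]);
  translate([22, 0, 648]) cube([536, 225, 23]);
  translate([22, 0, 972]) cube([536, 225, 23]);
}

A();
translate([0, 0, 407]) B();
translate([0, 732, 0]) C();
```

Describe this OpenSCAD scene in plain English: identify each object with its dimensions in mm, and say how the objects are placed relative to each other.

A is a four-legged stool. The seat is a 320×342×31 mm slab whose top surface is at z = 407 mm; four square legs, each 28×28 mm in cross-section, run from the floor (z = 0) to the underside of the seat, each flush with a corner of the seat. Four stretchers, 28 mm wide and 26 mm tall, connect adjacent legs with their undersides at z = 212 mm, each running between the inner faces of the legs it joins and aligned with the legs' outer faces on the other axis.

B is a picture frame with a 173×554 mm rectangular opening (x by z) and a uniform 40 mm border on every side. Frame depth is 29 mm along y. It is built from two vertical stiles running the full outside height and two horizontal rails spanning the gap between the stiles.

C is a bookshelf 580 mm wide overall, 225 mm deep and 1085 mm tall. The two sides are 22 mm thick vertical panels. 4 horizontal shelves of 23 mm thickness span between the inner faces of the sides; the lowest shelf sits on the floor and shelves are stacked with a clear vertical gap of 301 mm between each pair.

The picture frame is on top of the stool. The bookshelf is on the floor beside the stool on its +y side.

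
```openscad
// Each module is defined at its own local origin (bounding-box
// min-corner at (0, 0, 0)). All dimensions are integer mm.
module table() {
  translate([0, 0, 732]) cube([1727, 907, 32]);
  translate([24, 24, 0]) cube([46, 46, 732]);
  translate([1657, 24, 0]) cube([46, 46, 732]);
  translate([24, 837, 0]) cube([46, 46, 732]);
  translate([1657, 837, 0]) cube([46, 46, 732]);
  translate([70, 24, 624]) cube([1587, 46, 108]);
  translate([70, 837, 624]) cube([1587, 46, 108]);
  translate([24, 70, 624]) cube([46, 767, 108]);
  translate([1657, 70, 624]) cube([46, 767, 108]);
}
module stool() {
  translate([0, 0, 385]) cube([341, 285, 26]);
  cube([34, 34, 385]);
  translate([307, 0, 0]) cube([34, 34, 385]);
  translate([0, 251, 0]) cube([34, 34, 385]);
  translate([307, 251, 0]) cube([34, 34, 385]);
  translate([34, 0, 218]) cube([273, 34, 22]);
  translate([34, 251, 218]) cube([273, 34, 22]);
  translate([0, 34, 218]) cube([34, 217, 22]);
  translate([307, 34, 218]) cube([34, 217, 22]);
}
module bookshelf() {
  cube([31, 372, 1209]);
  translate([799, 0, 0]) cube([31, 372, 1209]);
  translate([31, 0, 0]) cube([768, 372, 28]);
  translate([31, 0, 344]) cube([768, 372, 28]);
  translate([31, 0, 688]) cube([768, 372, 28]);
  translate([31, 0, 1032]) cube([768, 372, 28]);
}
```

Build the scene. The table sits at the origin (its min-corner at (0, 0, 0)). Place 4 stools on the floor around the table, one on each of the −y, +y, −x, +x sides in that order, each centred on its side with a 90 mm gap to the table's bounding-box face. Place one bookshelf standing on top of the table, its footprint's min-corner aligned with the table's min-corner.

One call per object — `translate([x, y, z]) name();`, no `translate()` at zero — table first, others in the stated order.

table();
translate([693, -375, 0]) stool();
translate([693, 997, 0]) stool();
translate([-431, 311, 0]) stool();
translate([1817, 311, 0]) stool();
translate([0, 0, 764]) bookshelf();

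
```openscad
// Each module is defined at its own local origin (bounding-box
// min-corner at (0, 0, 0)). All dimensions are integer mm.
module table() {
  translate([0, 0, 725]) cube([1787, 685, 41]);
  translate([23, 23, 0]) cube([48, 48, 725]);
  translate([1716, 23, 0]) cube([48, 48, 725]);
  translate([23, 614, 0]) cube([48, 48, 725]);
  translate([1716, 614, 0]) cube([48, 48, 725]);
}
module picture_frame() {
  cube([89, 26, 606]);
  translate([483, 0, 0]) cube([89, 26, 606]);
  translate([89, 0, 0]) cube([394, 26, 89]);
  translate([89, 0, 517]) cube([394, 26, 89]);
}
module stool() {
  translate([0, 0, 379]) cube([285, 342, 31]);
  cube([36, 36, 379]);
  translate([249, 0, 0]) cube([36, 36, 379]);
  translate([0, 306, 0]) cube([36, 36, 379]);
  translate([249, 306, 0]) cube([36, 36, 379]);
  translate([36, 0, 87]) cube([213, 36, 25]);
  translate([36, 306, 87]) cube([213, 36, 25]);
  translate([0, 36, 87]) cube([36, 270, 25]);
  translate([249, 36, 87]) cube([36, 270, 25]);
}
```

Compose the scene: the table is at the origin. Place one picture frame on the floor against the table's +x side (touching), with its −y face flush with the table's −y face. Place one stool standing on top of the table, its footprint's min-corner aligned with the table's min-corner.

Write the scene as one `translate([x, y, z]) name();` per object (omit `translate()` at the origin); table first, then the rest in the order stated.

table();
translate([1787, 0, 0]) picture_frame();
translate([0, 0, 766]) stool();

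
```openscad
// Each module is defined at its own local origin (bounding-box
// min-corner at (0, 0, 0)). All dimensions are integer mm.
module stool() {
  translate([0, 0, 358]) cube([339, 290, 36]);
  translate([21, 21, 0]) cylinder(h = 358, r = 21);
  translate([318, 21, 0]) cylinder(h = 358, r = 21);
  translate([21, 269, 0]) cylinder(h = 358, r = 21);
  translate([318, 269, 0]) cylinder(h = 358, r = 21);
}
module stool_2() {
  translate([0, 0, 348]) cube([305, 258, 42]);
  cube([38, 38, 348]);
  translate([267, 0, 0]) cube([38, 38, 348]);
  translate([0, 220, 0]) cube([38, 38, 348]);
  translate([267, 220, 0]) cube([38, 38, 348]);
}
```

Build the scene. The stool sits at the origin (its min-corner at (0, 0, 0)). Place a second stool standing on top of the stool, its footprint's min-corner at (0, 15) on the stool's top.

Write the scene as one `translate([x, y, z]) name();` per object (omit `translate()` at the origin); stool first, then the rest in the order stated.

stool();
translate([0, 15, 394]) stool_2();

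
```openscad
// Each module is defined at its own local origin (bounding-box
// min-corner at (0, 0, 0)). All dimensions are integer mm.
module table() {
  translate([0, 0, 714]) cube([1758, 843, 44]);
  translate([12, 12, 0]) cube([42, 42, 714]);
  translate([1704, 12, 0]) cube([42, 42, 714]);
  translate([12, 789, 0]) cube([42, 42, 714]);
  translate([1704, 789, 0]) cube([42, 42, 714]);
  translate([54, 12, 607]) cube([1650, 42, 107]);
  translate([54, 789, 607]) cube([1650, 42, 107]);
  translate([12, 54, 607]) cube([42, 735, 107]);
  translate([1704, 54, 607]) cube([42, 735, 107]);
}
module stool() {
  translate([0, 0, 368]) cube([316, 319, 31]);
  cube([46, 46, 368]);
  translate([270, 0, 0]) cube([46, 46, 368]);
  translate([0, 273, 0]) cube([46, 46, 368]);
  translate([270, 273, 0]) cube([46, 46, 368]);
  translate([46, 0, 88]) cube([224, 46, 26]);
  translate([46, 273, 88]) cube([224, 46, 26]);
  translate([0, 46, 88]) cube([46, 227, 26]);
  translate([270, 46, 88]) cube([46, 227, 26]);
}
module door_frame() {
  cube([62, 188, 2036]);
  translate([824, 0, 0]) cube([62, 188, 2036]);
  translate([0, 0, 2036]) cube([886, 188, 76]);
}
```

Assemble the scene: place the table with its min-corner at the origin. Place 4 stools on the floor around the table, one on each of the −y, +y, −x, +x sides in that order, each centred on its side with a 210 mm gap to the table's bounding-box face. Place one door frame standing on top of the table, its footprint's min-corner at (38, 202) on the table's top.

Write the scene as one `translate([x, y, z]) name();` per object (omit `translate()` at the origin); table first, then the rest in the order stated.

table();
translate([721, -529, 0]) stool();
translate([721, 1053, 0]) stool();
translate([-526, 262, 0]) stool();
translate([1968, 262, 0]) stool();
translate([38, 202, 758]) door_frame();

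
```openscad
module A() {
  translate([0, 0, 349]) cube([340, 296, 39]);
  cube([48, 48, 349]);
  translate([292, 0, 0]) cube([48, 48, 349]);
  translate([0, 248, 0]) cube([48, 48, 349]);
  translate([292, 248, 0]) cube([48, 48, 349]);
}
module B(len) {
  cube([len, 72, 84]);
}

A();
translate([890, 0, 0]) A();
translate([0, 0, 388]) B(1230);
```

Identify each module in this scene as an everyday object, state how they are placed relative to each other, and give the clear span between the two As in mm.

A is a stool. B is a beam. A beam spans the tops of two stools. The clear span between the two stools is 550 mm.

Second stool starts at x = 890; first ends at x = 340; clear span = 890 − 340 = 550 mm.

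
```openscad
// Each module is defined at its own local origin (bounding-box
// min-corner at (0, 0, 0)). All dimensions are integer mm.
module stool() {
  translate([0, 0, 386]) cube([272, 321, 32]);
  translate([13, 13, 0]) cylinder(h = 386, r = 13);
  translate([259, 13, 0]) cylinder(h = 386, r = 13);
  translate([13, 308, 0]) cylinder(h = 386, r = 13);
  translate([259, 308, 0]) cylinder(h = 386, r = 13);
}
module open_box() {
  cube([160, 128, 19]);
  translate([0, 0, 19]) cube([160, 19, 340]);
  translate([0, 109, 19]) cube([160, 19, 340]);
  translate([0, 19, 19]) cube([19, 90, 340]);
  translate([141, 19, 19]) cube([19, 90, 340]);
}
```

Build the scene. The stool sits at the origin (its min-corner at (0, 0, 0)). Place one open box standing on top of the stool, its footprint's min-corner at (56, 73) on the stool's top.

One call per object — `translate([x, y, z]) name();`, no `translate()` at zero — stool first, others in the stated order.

stool();
translate([56, 73, 418]) open_box();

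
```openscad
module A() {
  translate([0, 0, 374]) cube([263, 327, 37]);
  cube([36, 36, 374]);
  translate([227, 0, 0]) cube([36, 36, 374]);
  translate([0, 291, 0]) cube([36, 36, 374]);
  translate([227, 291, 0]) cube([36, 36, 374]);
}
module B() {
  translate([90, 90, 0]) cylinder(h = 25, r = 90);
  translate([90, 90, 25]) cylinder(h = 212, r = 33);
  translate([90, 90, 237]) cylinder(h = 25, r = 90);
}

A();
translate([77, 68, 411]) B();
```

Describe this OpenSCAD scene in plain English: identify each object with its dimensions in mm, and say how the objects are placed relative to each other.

A is a four-legged stool. The seat is 263×327 mm, 37 mm thick, top at z = 411 mm. It stands on four square legs, each 36×36 mm in cross-section, from z = 0 to the seat underside, each flush with a corner of the seat.

B is a spool: two coaxial disc flanges of radius 90 mm and thickness 25 mm, joined by a core cylinder of radius 33 mm and height 212 mm. The lower flange rests on z = 0 and the three cylinders share a vertical axis.

The spool is on top of the stool.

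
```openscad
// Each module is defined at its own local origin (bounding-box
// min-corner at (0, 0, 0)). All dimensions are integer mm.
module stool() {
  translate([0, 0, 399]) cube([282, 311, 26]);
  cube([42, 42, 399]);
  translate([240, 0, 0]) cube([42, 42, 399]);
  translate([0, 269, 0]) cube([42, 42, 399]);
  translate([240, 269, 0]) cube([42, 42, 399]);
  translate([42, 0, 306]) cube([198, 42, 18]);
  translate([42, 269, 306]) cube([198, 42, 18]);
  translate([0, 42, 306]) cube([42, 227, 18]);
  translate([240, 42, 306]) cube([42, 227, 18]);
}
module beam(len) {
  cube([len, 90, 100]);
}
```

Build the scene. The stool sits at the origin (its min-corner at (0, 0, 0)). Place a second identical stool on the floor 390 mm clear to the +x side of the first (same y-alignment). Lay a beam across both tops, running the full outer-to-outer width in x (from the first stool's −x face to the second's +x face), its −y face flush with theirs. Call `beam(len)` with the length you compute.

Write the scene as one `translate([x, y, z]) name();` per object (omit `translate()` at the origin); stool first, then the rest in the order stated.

stool();
translate([672, 0, 0]) stool();
translate([0, 0, 425]) beam(954);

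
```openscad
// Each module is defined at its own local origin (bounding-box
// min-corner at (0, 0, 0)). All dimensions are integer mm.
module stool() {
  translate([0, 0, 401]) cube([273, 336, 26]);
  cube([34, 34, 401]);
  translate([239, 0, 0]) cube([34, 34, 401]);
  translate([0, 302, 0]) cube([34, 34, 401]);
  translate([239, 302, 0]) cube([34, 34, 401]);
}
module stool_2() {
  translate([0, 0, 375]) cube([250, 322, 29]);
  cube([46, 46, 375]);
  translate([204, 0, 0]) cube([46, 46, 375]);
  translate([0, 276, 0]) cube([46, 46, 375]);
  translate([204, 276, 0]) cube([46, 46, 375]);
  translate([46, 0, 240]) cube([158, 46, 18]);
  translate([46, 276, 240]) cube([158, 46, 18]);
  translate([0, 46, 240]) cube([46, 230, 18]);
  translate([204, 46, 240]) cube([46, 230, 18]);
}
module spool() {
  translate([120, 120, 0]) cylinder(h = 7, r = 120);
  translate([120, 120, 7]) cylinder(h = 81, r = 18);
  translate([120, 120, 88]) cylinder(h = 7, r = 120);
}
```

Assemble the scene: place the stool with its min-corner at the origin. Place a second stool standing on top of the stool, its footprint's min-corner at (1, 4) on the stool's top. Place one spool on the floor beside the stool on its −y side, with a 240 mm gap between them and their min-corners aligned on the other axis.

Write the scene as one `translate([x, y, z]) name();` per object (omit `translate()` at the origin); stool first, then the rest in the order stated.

stool();
translate([1, 4, 427]) stool_2();
translate([0, -480, 0]) spool();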